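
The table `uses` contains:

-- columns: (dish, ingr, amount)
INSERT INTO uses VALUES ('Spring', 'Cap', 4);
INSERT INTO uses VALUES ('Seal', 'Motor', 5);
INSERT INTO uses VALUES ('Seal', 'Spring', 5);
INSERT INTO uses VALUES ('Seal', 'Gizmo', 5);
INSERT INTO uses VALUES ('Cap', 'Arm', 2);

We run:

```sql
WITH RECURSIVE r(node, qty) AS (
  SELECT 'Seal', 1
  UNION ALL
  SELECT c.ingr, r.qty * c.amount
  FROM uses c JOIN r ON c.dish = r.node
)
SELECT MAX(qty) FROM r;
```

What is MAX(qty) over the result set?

40

Base: (Seal, qty=1).
Iteration 1: components of {Seal} -> Gizmo = 1*5 = 5, Motor = 1*5 = 5, Spring = 1*5 = 5.
Iteration 2: components of {Gizmo,Motor,Spring} -> Cap = 5*4 = 20.
Iteration 3: components of {Cap} -> Arm = 20*2 = 40.
Iteration 4: no further components; recursion stops.
qty values: 1, 5, 5, 5, 20, 40; the maximum is 40.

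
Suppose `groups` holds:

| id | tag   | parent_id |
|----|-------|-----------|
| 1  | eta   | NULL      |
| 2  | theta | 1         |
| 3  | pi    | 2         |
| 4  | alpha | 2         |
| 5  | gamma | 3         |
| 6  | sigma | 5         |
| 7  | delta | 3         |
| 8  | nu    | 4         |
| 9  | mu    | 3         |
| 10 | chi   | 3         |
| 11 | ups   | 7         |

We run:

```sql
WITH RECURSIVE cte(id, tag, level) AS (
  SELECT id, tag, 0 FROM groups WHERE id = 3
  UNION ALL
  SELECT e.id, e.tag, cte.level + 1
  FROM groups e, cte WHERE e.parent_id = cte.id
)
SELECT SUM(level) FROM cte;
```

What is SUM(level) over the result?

Base: id=3 (pi) at level 0.
Iteration 1: rows with parent_id in {3} -> gamma (id 5, level 1), delta (id 7, level 1), mu (id 9, level 1), chi (id 10, level 1).
Iteration 2: rows with parent_id in {5,7,9,10} -> sigma (id 6, level 2), ups (id 11, level 2).
Iteration 3: no rows with parent_id in {6,11}; recursion stops.
SUM(level) = 0 + 1 + 1 + 1 + 1 + 2 + 2 = 8.

8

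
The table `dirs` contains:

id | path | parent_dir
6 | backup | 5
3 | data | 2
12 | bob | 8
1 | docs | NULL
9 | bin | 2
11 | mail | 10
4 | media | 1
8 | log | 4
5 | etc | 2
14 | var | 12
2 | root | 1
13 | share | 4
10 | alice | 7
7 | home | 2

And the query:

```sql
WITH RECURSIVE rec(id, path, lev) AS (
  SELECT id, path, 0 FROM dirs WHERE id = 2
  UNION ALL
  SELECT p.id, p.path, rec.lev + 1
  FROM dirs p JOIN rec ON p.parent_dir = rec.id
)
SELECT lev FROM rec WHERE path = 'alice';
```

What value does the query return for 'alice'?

Base: id=2 (root) at lev 0.
Iteration 1: rows with parent_dir in {2} -> data (id 3, lev 1), etc (id 5, lev 1), home (id 7, lev 1), bin (id 9, lev 1).
Iteration 2: rows with parent_dir in {3,5,7,9} -> backup (id 6, lev 2), alice (id 10, lev 2).
Iteration 3: rows with parent_dir in {6,10} -> mail (id 11, lev 3).
Iteration 4: no rows with parent_dir in {11}; recursion stops.

2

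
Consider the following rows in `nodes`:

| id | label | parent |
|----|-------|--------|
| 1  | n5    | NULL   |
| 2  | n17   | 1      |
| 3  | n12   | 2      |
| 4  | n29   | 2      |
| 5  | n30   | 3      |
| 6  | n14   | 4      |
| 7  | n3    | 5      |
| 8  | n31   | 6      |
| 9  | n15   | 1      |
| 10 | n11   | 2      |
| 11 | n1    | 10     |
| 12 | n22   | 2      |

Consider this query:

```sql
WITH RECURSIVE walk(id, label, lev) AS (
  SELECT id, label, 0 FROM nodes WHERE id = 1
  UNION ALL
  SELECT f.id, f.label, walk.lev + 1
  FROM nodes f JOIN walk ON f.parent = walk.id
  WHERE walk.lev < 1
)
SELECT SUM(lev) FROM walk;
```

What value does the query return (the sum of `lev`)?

2

Base: id=1 (n5) at lev 0.
Iteration 1: rows with parent in {1} -> n17 (id 2, lev 1), n15 (id 9, lev 1).
Iteration 2: lev < 1 fails for all current rows; recursion stops.
SUM(lev) = 0 + 1 + 1 = 2.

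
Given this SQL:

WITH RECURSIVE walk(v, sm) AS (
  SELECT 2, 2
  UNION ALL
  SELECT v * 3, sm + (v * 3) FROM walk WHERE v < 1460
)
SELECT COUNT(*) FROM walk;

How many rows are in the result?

Base: v=2, sm=2.
Iteration 1: 2 < 1460 holds -> v = 2 * 3 = 6, sm = 2 + 6 = 8.
Iteration 2: 6 < 1460 holds -> v = 6 * 3 = 18, sm = 8 + 18 = 26.
Iteration 3: 18 < 1460 holds -> v = 18 * 3 = 54, sm = 26 + 54 = 80.
Iteration 4: 54 < 1460 holds -> v = 54 * 3 = 162, sm = 80 + 162 = 242.
Iteration 5: 162 < 1460 holds -> v = 162 * 3 = 486, sm = 242 + 486 = 728.
Iteration 6: 486 < 1460 holds -> v = 486 * 3 = 1458, sm = 728 + 1458 = 2186.
Iteration 7: 1458 < 1460 holds -> v = 1458 * 3 = 4374, sm = 2186 + 4374 = 6560.
Iteration 8: 4374 < 1460 fails; recursion stops.
Total rows emitted: 8.

8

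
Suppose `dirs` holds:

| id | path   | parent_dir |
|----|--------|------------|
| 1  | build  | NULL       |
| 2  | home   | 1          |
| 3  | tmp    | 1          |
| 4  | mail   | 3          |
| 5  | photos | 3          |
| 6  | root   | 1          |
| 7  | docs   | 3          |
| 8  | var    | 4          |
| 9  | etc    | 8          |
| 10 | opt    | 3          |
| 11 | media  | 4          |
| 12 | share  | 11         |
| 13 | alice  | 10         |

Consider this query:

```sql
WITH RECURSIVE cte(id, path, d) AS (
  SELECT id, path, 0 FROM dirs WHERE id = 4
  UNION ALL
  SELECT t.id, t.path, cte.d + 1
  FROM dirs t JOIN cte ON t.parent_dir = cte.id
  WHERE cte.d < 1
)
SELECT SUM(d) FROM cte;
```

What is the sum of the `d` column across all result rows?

Base: id=4 (mail) at d 0.
Iteration 1: rows with parent_dir in {4} -> var (id 8, d 1), media (id 11, d 1).
Iteration 2: d < 1 fails for all current rows; recursion stops.
SUM(d) = 0 + 1 + 1 = 2.

2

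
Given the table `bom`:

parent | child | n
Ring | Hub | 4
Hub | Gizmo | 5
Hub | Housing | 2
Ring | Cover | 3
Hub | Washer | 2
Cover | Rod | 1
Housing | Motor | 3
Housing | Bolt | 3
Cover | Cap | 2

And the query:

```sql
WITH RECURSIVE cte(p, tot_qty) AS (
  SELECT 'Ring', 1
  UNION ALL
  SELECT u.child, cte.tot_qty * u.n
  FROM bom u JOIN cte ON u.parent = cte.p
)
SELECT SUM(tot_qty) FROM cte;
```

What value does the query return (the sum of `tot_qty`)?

Base: (Ring, tot_qty=1).
Iteration 1: components of {Ring} -> Cover = 1*3 = 3, Hub = 1*4 = 4.
Iteration 2: components of {Cover,Hub} -> Cap = 3*2 = 6, Gizmo = 4*5 = 20, Housing = 4*2 = 8, Rod = 3*1 = 3, Washer = 4*2 = 8.
Iteration 3: components of {Cap,Gizmo,Housing,Rod,Washer} -> Bolt = 8*3 = 24, Motor = 8*3 = 24.
Iteration 4: no further components; recursion stops.
SUM(tot_qty) = 1 + 4 + 3 + 20 + 8 + 8 + 3 + 6 + 24 + 24 = 101.

101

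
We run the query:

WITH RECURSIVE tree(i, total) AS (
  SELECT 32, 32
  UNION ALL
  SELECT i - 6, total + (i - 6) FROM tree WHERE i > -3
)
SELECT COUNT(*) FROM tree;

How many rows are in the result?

7

Base: i=32, total=32.
Iteration 1: 32 > -3 holds -> i = 32 - 6 = 26, total = 32 + 26 = 58.
Iteration 2: 26 > -3 holds -> i = 26 - 6 = 20, total = 58 + 20 = 78.
Iteration 3: 20 > -3 holds -> i = 20 - 6 = 14, total = 78 + 14 = 92.
Iteration 4: 14 > -3 holds -> i = 14 - 6 = 8, total = 92 + 8 = 100.
Iteration 5: 8 > -3 holds -> i = 8 - 6 = 2, total = 100 + 2 = 102.
Iteration 6: 2 > -3 holds -> i = 2 - 6 = -4, total = 102 + -4 = 98.
Iteration 7: -4 > -3 fails; recursion stops.
Total rows emitted: 7.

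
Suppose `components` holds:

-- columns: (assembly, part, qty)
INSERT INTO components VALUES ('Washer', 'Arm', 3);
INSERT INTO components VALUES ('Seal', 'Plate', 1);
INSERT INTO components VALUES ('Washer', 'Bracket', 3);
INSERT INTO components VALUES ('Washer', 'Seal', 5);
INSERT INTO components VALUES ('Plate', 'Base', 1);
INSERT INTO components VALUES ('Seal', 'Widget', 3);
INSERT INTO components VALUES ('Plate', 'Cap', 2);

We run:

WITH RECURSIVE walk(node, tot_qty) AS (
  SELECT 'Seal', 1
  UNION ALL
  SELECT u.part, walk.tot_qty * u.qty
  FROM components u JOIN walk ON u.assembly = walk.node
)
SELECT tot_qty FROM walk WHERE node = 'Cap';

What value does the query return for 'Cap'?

2

Base: (Seal, tot_qty=1).
Iteration 1: components of {Seal} -> Plate = 1*1 = 1, Widget = 1*3 = 3.
Iteration 2: components of {Plate,Widget} -> Base = 1*1 = 1, Cap = 1*2 = 2.
Iteration 3: no further components; recursion stops.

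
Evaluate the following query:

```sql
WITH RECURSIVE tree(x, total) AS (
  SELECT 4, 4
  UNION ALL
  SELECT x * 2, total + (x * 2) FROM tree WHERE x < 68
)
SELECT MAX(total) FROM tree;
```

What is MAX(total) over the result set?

252

Base: x=4, total=4.
Iteration 1: 4 < 68 holds -> x = 4 * 2 = 8, total = 4 + 8 = 12.
Iteration 2: 8 < 68 holds -> x = 8 * 2 = 16, total = 12 + 16 = 28.
Iteration 3: 16 < 68 holds -> x = 16 * 2 = 32, total = 28 + 32 = 60.
Iteration 4: 32 < 68 holds -> x = 32 * 2 = 64, total = 60 + 64 = 124.
Iteration 5: 64 < 68 holds -> x = 64 * 2 = 128, total = 124 + 128 = 252.
Iteration 6: 128 < 68 fails; recursion stops.
total values: 4, 12, 28, 60, 124, 252; the maximum is 252.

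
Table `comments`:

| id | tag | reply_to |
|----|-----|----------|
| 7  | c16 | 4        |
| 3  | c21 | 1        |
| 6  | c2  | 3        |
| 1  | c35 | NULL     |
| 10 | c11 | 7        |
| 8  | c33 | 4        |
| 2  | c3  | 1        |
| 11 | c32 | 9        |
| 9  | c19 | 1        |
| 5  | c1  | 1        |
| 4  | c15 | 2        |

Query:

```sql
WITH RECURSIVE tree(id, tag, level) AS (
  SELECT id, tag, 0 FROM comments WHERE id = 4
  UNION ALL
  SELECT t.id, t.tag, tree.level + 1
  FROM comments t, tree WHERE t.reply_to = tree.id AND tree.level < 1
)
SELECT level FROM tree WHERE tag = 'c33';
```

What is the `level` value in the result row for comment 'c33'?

1

Base: id=4 (c15) at level 0.
Iteration 1: rows with reply_to in {4} -> c16 (id 7, level 1), c33 (id 8, level 1).
Iteration 2: level < 1 fails for all current rows; recursion stops.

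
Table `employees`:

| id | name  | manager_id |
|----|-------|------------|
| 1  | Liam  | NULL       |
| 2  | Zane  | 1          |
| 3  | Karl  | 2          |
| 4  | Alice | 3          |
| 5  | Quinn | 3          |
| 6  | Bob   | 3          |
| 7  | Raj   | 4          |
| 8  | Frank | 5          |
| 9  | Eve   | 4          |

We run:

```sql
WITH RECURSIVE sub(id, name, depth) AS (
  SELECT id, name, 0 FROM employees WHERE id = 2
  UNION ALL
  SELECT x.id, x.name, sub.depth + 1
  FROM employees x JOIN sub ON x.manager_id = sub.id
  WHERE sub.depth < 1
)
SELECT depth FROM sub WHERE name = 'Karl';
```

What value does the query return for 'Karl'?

Base: id=2 (Zane) at depth 0.
Iteration 1: rows with manager_id in {2} -> Karl (id 3, depth 1).
Iteration 2: depth < 1 fails for all current rows; recursion stops.

1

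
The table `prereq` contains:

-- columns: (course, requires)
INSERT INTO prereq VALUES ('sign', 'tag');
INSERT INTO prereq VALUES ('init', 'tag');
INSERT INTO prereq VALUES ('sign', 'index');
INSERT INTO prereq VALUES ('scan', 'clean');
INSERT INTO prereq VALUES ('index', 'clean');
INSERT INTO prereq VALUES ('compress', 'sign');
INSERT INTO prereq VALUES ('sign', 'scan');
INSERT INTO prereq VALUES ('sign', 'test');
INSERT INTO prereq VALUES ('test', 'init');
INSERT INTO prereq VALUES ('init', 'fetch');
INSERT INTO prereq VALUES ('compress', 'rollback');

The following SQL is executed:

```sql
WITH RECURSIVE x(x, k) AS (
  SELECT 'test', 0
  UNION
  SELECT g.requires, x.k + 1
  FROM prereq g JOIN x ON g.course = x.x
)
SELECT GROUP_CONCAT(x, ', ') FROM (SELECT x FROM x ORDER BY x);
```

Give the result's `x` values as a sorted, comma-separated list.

fetch, init, tag, test

Base: (test, k=0).
Iteration 1: edges from {test} -> (init, k=1).
Iteration 2: edges from {init} -> (fetch, k=2), (tag, k=2).
Iteration 3: no outgoing edges from {fetch,tag}; recursion stops.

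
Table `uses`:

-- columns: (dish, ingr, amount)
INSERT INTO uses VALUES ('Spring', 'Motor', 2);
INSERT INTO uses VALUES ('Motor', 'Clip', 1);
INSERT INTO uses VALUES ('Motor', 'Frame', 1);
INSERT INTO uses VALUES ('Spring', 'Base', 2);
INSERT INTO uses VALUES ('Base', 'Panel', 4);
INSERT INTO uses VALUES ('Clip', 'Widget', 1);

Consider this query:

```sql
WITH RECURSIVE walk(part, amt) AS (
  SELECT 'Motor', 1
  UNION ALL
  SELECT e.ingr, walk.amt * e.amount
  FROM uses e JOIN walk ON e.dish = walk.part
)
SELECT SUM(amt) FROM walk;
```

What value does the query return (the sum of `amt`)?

Base: (Motor, amt=1).
Iteration 1: components of {Motor} -> Clip = 1*1 = 1, Frame = 1*1 = 1.
Iteration 2: components of {Clip,Frame} -> Widget = 1*1 = 1.
Iteration 3: no further components; recursion stops.
SUM(amt) = 1 + 1 + 1 + 1 = 4.

4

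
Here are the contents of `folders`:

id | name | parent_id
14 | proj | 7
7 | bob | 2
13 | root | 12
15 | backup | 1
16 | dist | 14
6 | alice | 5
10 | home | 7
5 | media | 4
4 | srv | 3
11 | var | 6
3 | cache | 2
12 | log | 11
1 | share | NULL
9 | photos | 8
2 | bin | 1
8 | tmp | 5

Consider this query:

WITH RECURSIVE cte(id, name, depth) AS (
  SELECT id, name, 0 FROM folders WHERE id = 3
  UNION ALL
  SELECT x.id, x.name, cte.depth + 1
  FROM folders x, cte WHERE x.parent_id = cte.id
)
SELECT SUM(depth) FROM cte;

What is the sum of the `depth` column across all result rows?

Base: id=3 (cache) at depth 0.
Iteration 1: rows with parent_id in {3} -> srv (id 4, depth 1).
Iteration 2: rows with parent_id in {4} -> media (id 5, depth 2).
Iteration 3: rows with parent_id in {5} -> alice (id 6, depth 3), tmp (id 8, depth 3).
Iteration 4: rows with parent_id in {6,8} -> photos (id 9, depth 4), var (id 11, depth 4).
Iteration 5: rows with parent_id in {9,11} -> log (id 12, depth 5).
Iteration 6: rows with parent_id in {12} -> root (id 13, depth 6).
Iteration 7: no rows with parent_id in {13}; recursion stops.
SUM(depth) = 0 + 1 + 2 + 3 + 3 + 4 + 4 + 5 + 6 = 28.

28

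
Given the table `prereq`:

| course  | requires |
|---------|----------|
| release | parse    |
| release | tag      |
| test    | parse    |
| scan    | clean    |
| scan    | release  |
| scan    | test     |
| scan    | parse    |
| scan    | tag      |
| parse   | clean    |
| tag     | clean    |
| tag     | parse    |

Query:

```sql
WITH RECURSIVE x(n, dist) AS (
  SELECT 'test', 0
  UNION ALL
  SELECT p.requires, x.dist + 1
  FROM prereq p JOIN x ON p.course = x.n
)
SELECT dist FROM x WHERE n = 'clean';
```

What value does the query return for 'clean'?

Base: (test, dist=0).
Iteration 1: edges from {test} -> (parse, dist=1).
Iteration 2: edges from {parse} -> (clean, dist=2).
Iteration 3: no outgoing edges from {clean}; recursion stops.

2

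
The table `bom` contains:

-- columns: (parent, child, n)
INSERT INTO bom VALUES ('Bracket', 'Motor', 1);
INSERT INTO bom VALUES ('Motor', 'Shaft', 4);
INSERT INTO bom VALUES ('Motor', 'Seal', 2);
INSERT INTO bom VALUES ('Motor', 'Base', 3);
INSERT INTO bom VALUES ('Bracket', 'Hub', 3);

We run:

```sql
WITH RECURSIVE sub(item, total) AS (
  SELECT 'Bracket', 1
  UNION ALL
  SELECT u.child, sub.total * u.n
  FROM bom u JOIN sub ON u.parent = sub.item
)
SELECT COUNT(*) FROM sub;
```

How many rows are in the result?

6

Base: (Bracket, total=1).
Iteration 1: components of {Bracket} -> Hub = 1*3 = 3, Motor = 1*1 = 1.
Iteration 2: components of {Hub,Motor} -> Base = 1*3 = 3, Seal = 1*2 = 2, Shaft = 1*4 = 4.
Iteration 3: no further components; recursion stops.
Total rows emitted: 6.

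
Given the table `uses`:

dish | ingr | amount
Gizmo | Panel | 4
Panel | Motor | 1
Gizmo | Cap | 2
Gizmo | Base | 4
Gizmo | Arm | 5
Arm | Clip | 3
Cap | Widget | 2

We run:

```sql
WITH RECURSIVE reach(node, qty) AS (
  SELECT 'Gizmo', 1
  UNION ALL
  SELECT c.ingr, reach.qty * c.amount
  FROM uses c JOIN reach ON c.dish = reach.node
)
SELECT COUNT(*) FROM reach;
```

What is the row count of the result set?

8

Base: (Gizmo, qty=1).
Iteration 1: components of {Gizmo} -> Arm = 1*5 = 5, Base = 1*4 = 4, Cap = 1*2 = 2, Panel = 1*4 = 4.
Iteration 2: components of {Arm,Base,Cap,Panel} -> Clip = 5*3 = 15, Motor = 4*1 = 4, Widget = 2*2 = 4.
Iteration 3: no further components; recursion stops.
Total rows emitted: 8.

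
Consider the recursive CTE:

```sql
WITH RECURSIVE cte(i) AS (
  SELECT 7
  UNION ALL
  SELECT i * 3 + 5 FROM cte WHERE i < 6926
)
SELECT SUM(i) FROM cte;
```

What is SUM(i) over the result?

Base: i=7.
Iteration 1: 7 < 6926 holds -> i = 7 * 3 + 5 = 26.
Iteration 2: 26 < 6926 holds -> i = 26 * 3 + 5 = 83.
Iteration 3: 83 < 6926 holds -> i = 83 * 3 + 5 = 254.
Iteration 4: 254 < 6926 holds -> i = 254 * 3 + 5 = 767.
Iteration 5: 767 < 6926 holds -> i = 767 * 3 + 5 = 2306.
Iteration 6: 2306 < 6926 holds -> i = 2306 * 3 + 5 = 6923.
Iteration 7: 6923 < 6926 holds -> i = 6923 * 3 + 5 = 20774.
Iteration 8: 20774 < 6926 fails; recursion stops.
SUM(i) = 7 + 26 + 83 + 254 + 767 + 2306 + 6923 + 20774 = 31140.

31140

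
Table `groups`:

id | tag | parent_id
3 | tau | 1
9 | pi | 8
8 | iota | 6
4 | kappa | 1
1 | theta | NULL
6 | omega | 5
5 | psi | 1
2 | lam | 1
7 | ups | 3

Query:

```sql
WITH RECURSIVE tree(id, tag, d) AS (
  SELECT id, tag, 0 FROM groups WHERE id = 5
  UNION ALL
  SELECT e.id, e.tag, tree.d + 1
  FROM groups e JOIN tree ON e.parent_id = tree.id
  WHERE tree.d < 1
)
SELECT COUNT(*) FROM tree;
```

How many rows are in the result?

Base: id=5 (psi) at d 0.
Iteration 1: rows with parent_id in {5} -> omega (id 6, d 1).
Iteration 2: d < 1 fails for all current rows; recursion stops.
Total rows emitted: 2.

2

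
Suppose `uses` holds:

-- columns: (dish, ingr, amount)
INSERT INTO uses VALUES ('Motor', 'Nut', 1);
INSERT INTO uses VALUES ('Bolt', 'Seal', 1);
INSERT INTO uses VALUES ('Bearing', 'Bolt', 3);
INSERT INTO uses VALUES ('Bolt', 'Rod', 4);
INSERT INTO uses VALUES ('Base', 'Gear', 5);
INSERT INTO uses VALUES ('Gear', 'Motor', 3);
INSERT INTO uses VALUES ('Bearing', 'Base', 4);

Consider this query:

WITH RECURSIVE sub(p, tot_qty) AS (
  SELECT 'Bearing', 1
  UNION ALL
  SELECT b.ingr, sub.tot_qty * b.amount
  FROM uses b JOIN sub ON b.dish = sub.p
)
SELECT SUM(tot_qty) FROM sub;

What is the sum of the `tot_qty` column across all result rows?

163

Base: (Bearing, tot_qty=1).
Iteration 1: components of {Bearing} -> Base = 1*4 = 4, Bolt = 1*3 = 3.
Iteration 2: components of {Base,Bolt} -> Gear = 4*5 = 20, Rod = 3*4 = 12, Seal = 3*1 = 3.
Iteration 3: components of {Gear,Rod,Seal} -> Motor = 20*3 = 60.
Iteration 4: components of {Motor} -> Nut = 60*1 = 60.
Iteration 5: no further components; recursion stops.
SUM(tot_qty) = 1 + 4 + 3 + 20 + 12 + 3 + 60 + 60 = 163.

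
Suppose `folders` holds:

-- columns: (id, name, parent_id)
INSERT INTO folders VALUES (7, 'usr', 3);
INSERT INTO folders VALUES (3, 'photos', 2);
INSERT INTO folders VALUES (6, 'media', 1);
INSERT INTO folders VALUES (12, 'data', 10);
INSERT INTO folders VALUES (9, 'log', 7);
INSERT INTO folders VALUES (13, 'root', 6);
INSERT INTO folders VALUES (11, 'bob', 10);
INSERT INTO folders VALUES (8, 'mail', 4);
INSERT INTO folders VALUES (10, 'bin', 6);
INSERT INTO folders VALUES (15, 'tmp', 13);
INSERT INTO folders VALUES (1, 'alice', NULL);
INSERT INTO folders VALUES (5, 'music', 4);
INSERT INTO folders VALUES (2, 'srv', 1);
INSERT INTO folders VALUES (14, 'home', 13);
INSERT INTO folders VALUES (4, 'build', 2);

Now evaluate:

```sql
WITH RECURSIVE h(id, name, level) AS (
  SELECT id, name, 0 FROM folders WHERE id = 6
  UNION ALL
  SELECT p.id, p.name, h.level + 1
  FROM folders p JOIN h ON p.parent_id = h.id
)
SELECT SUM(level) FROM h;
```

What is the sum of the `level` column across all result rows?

Base: id=6 (media) at level 0.
Iteration 1: rows with parent_id in {6} -> bin (id 10, level 1), root (id 13, level 1).
Iteration 2: rows with parent_id in {10,13} -> bob (id 11, level 2), data (id 12, level 2), home (id 14, level 2), tmp (id 15, level 2).
Iteration 3: no rows with parent_id in {11,12,14,15}; recursion stops.
SUM(level) = 0 + 1 + 1 + 2 + 2 + 2 + 2 = 10.

10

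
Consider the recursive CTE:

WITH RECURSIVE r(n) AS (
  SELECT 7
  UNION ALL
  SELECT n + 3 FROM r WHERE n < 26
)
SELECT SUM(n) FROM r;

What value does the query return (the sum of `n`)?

Base: n=7.
Iteration 1: 7 < 26 holds -> n = 7 + 3 = 10.
Iteration 2: 10 < 26 holds -> n = 10 + 3 = 13.
Iteration 3: 13 < 26 holds -> n = 13 + 3 = 16.
Iteration 4: 16 < 26 holds -> n = 16 + 3 = 19.
Iteration 5: 19 < 26 holds -> n = 19 + 3 = 22.
Iteration 6: 22 < 26 holds -> n = 22 + 3 = 25.
Iteration 7: 25 < 26 holds -> n = 25 + 3 = 28.
Iteration 8: 28 < 26 fails; recursion stops.
SUM(n) = 7 + 10 + 13 + 16 + 19 + 22 + 25 + 28 = 140.

140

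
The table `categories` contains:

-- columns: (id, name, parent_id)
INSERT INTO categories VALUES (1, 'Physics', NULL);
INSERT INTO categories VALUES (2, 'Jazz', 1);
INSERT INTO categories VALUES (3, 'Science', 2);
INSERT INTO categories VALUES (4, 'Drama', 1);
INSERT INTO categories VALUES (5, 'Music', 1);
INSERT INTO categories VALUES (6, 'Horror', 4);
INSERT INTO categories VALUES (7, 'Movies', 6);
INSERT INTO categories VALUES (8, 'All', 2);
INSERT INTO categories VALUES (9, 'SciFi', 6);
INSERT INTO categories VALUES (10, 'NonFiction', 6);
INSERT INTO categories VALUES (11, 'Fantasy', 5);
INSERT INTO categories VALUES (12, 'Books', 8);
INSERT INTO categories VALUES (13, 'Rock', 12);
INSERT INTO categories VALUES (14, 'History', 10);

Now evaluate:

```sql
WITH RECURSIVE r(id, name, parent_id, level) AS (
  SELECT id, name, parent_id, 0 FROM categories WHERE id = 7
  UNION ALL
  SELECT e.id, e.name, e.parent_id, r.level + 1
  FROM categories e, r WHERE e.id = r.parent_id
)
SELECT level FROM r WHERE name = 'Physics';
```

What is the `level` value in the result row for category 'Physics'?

Base: id=7 (Movies), parent_id=6, level 0.
Iteration 1: join on id=6 -> Horror (id 6, parent_id=4, level 1).
Iteration 2: join on id=4 -> Drama (id 4, parent_id=1, level 2).
Iteration 3: join on id=1 -> Physics (id 1, parent_id=NULL, level 3).
Iteration 4: parent_id is NULL; no match; recursion stops.

3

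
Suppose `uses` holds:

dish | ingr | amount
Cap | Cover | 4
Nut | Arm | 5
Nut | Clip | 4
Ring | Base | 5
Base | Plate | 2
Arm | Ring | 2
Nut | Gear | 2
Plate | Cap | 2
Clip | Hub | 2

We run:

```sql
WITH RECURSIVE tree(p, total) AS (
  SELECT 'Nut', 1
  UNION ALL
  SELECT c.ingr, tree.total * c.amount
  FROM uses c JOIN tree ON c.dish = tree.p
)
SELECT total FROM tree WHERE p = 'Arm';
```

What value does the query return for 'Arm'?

5

Base: (Nut, total=1).
Iteration 1: components of {Nut} -> Arm = 1*5 = 5, Clip = 1*4 = 4, Gear = 1*2 = 2.
Iteration 2: components of {Arm,Clip,Gear} -> Hub = 4*2 = 8, Ring = 5*2 = 10.
Iteration 3: components of {Hub,Ring} -> Base = 10*5 = 50.
Iteration 4: components of {Base} -> Plate = 50*2 = 100.
Iteration 5: components of {Plate} -> Cap = 100*2 = 200.
Iteration 6: components of {Cap} -> Cover = 200*4 = 800.
Iteration 7: no further components; recursion stops.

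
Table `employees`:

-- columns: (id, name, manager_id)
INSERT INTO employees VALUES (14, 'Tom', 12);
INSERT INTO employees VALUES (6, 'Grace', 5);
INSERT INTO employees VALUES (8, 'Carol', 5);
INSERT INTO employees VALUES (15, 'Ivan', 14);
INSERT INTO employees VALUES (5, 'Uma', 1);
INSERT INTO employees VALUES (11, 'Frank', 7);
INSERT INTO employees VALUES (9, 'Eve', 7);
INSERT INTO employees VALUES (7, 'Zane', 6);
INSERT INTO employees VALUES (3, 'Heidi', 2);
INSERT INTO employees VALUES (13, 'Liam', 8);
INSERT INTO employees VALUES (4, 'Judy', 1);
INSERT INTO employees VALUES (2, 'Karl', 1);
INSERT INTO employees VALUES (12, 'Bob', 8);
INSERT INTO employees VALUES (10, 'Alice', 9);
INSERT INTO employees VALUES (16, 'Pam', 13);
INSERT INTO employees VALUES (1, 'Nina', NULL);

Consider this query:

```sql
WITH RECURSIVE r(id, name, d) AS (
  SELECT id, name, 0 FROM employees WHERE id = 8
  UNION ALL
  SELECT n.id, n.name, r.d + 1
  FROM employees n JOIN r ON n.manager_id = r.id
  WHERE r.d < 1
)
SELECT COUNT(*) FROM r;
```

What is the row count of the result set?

3

Base: id=8 (Carol) at d 0.
Iteration 1: rows with manager_id in {8} -> Bob (id 12, d 1), Liam (id 13, d 1).
Iteration 2: d < 1 fails for all current rows; recursion stops.
Total rows emitted: 3.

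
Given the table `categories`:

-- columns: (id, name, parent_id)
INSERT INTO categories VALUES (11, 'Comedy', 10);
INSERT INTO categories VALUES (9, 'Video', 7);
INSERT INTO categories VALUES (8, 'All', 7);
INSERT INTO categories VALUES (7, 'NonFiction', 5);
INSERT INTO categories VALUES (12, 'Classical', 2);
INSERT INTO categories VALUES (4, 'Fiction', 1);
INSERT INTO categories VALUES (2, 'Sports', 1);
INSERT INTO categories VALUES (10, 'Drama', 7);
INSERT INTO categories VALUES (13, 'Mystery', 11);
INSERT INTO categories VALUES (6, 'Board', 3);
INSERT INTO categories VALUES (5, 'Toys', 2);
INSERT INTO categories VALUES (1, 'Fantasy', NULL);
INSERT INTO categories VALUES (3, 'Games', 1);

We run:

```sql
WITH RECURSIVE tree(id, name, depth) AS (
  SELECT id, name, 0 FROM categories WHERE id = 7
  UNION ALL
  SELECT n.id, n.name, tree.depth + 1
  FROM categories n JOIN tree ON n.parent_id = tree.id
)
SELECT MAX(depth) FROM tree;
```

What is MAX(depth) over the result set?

Base: id=7 (NonFiction) at depth 0.
Iteration 1: rows with parent_id in {7} -> All (id 8, depth 1), Video (id 9, depth 1), Drama (id 10, depth 1).
Iteration 2: rows with parent_id in {8,9,10} -> Comedy (id 11, depth 2).
Iteration 3: rows with parent_id in {11} -> Mystery (id 13, depth 3).
Iteration 4: no rows with parent_id in {13}; recursion stops.
depth values: 0, 1, 1, 1, 2, 3; the maximum is 3.

3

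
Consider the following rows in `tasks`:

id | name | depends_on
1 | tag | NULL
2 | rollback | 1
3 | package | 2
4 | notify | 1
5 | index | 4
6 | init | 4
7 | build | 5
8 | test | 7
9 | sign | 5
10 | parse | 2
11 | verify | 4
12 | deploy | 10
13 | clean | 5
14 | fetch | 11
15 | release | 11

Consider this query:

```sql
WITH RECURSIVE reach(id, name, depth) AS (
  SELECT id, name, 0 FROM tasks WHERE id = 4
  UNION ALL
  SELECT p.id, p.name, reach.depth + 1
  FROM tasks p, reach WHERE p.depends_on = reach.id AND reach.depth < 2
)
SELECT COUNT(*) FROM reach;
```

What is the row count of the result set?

9

Base: id=4 (notify) at depth 0.
Iteration 1: rows with depends_on in {4} -> index (id 5, depth 1), init (id 6, depth 1), verify (id 11, depth 1).
Iteration 2: rows with depends_on in {5,6,11} -> build (id 7, depth 2), sign (id 9, depth 2), clean (id 13, depth 2), fetch (id 14, depth 2), release (id 15, depth 2).
Iteration 3: depth < 2 fails for all current rows; recursion stops.
Total rows emitted: 9.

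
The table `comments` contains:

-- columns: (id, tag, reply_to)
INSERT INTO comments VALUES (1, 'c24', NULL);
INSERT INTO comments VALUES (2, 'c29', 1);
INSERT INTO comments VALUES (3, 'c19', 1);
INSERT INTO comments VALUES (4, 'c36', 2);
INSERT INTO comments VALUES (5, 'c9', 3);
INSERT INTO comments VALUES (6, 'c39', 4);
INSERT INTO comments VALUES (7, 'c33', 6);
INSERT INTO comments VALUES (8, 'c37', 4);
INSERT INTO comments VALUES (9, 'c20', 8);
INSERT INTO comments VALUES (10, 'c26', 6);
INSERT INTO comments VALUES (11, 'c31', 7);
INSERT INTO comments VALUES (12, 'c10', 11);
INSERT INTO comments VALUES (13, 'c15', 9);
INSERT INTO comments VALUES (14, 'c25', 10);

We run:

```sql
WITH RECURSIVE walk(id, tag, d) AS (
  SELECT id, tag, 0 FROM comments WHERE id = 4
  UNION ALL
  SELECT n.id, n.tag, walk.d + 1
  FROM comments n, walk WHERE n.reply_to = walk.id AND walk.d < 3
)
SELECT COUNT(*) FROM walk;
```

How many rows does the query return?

Base: id=4 (c36) at d 0.
Iteration 1: rows with reply_to in {4} -> c39 (id 6, d 1), c37 (id 8, d 1).
Iteration 2: rows with reply_to in {6,8} -> c33 (id 7, d 2), c20 (id 9, d 2), c26 (id 10, d 2).
Iteration 3: rows with reply_to in {7,9,10} -> c31 (id 11, d 3), c15 (id 13, d 3), c25 (id 14, d 3).
Iteration 4: d < 3 fails for all current rows; recursion stops.
Total rows emitted: 9.

9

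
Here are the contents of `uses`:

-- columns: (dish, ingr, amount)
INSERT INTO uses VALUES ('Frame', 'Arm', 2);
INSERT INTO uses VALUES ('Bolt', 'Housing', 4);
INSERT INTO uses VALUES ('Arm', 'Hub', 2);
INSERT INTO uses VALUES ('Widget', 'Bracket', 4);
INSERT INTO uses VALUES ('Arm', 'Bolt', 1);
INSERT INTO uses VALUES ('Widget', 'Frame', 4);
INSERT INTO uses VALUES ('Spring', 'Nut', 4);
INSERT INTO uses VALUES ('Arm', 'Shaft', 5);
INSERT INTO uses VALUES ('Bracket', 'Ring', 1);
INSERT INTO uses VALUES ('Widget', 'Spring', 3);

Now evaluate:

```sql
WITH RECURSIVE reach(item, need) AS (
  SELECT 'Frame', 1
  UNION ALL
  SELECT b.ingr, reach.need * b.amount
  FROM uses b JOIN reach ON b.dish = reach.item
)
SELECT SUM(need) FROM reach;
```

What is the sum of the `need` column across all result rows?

27

Base: (Frame, need=1).
Iteration 1: components of {Frame} -> Arm = 1*2 = 2.
Iteration 2: components of {Arm} -> Bolt = 2*1 = 2, Hub = 2*2 = 4, Shaft = 2*5 = 10.
Iteration 3: components of {Bolt,Hub,Shaft} -> Housing = 2*4 = 8.
Iteration 4: no further components; recursion stops.
SUM(need) = 1 + 2 + 4 + 2 + 10 + 8 = 27.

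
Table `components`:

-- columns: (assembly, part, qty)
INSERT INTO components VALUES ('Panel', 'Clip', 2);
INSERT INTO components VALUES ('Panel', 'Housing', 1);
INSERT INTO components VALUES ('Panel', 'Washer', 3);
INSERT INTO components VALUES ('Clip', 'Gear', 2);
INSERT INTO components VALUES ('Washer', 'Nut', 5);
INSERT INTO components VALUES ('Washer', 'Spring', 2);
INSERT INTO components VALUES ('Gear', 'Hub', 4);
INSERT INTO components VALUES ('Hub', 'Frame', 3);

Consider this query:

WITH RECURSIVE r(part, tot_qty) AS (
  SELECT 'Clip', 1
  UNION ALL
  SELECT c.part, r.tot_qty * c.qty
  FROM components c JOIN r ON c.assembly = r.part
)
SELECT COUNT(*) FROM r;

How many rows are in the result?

Base: (Clip, tot_qty=1).
Iteration 1: components of {Clip} -> Gear = 1*2 = 2.
Iteration 2: components of {Gear} -> Hub = 2*4 = 8.
Iteration 3: components of {Hub} -> Frame = 8*3 = 24.
Iteration 4: no further components; recursion stops.
Total rows emitted: 4.

4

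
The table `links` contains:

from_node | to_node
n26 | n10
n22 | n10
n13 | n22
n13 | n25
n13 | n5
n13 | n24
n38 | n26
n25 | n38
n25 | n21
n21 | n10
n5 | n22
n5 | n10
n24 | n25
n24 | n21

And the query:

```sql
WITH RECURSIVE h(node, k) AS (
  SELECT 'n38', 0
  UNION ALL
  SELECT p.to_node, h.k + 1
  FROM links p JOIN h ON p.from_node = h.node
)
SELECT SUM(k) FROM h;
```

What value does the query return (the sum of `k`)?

Base: (n38, k=0).
Iteration 1: edges from {n38} -> (n26, k=1).
Iteration 2: edges from {n26} -> (n10, k=2).
Iteration 3: no outgoing edges from {n10}; recursion stops.
SUM(k) = 0 + 1 + 2 = 3.

3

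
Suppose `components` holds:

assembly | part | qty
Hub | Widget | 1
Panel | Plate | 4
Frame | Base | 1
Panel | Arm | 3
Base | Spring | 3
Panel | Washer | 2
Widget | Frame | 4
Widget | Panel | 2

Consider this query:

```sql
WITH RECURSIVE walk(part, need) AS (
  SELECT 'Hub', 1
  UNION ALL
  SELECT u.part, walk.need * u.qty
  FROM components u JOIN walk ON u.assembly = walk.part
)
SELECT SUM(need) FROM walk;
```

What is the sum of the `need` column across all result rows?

42

Base: (Hub, need=1).
Iteration 1: components of {Hub} -> Widget = 1*1 = 1.
Iteration 2: components of {Widget} -> Frame = 1*4 = 4, Panel = 1*2 = 2.
Iteration 3: components of {Frame,Panel} -> Arm = 2*3 = 6, Base = 4*1 = 4, Plate = 2*4 = 8, Washer = 2*2 = 4.
Iteration 4: components of {Arm,Base,Plate,Washer} -> Spring = 4*3 = 12.
Iteration 5: no further components; recursion stops.
SUM(need) = 1 + 1 + 2 + 4 + 8 + 6 + 4 + 4 + 12 = 42.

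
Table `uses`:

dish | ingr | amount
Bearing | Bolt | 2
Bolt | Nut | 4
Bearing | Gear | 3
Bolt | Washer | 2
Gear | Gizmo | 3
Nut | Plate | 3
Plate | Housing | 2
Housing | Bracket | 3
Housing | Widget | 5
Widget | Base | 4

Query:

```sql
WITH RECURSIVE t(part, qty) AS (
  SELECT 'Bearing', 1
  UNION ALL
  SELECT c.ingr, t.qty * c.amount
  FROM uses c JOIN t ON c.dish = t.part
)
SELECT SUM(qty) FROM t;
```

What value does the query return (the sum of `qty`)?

Base: (Bearing, qty=1).
Iteration 1: components of {Bearing} -> Bolt = 1*2 = 2, Gear = 1*3 = 3.
Iteration 2: components of {Bolt,Gear} -> Gizmo = 3*3 = 9, Nut = 2*4 = 8, Washer = 2*2 = 4.
Iteration 3: components of {Gizmo,Nut,Washer} -> Plate = 8*3 = 24.
Iteration 4: components of {Plate} -> Housing = 24*2 = 48.
Iteration 5: components of {Housing} -> Bracket = 48*3 = 144, Widget = 48*5 = 240.
Iteration 6: components of {Bracket,Widget} -> Base = 240*4 = 960.
Iteration 7: no further components; recursion stops.
SUM(qty) = 1 + 2 + 3 + 8 + 4 + 9 + 24 + 48 + 144 + 240 + 960 = 1443.

1443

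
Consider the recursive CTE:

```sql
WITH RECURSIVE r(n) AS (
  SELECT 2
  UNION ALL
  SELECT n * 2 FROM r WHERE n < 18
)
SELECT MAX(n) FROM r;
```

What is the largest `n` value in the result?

32

Base: n=2.
Iteration 1: 2 < 18 holds -> n = 2 * 2 = 4.
Iteration 2: 4 < 18 holds -> n = 4 * 2 = 8.
Iteration 3: 8 < 18 holds -> n = 8 * 2 = 16.
Iteration 4: 16 < 18 holds -> n = 16 * 2 = 32.
Iteration 5: 32 < 18 fails; recursion stops.
n values: 2, 4, 8, 16, 32; the maximum is 32.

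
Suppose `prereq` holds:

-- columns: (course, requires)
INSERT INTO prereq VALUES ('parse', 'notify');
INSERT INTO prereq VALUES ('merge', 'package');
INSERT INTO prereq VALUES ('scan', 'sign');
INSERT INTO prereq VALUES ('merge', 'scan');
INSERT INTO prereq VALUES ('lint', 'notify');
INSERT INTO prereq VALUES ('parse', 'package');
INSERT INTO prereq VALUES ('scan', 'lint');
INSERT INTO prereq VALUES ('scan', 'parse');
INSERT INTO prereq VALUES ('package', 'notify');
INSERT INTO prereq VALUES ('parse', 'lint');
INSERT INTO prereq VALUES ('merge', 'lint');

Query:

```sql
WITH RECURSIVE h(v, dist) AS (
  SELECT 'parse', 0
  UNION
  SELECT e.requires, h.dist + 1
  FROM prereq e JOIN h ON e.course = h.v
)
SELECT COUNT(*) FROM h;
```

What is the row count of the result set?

5

Base: (parse, dist=0).
Iteration 1: edges from {parse} -> (lint, dist=1), (notify, dist=1), (package, dist=1).
Iteration 2: edges from {lint,notify,package} -> (notify, dist=2). [UNION drops 1 duplicate row(s)]
Iteration 3: no outgoing edges from {notify}; recursion stops.
Total rows emitted: 5.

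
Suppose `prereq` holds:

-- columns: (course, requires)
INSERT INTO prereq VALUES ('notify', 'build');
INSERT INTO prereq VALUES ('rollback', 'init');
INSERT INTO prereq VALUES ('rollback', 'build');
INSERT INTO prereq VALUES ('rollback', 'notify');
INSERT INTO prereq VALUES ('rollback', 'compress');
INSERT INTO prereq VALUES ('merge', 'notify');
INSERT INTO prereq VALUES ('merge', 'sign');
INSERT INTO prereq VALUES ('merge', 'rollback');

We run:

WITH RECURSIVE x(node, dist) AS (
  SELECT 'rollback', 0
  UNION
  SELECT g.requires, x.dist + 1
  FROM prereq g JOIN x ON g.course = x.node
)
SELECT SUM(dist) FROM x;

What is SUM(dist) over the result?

Base: (rollback, dist=0).
Iteration 1: edges from {rollback} -> (build, dist=1), (compress, dist=1), (init, dist=1), (notify, dist=1).
Iteration 2: edges from {build,compress,init,notify} -> (build, dist=2).
Iteration 3: no outgoing edges from {build}; recursion stops.
SUM(dist) = 0 + 1 + 1 + 1 + 1 + 2 = 6.

6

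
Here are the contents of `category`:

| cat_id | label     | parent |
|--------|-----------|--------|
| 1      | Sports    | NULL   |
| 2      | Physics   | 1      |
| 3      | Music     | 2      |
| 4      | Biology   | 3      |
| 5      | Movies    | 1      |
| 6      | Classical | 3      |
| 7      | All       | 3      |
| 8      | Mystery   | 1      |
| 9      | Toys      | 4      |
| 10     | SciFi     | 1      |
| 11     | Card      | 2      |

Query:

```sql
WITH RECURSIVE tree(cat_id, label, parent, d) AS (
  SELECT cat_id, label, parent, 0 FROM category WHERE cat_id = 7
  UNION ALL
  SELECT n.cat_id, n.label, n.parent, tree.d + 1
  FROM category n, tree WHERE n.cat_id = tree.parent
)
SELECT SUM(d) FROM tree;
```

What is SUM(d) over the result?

6

Base: cat_id=7 (All), parent=3, d 0.
Iteration 1: join on cat_id=3 -> Music (id 3, parent=2, d 1).
Iteration 2: join on cat_id=2 -> Physics (id 2, parent=1, d 2).
Iteration 3: join on cat_id=1 -> Sports (id 1, parent=NULL, d 3).
Iteration 4: parent is NULL; no match; recursion stops.
SUM(d) = 0 + 1 + 2 + 3 = 6.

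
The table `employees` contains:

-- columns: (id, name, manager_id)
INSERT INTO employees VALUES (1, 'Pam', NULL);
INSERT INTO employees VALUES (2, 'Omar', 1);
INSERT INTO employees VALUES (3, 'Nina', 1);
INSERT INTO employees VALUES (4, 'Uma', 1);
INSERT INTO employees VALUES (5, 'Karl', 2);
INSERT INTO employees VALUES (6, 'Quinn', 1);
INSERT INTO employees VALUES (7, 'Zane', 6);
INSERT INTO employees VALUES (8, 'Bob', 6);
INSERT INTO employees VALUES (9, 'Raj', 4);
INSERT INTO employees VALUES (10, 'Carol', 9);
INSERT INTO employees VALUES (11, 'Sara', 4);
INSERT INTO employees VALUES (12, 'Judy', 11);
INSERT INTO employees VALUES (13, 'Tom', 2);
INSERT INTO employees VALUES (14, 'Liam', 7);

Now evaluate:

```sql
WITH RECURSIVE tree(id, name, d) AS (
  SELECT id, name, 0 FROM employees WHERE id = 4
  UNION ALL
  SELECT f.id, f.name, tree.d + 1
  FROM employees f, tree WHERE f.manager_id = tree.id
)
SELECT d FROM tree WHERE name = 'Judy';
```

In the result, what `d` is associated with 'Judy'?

Base: id=4 (Uma) at d 0.
Iteration 1: rows with manager_id in {4} -> Raj (id 9, d 1), Sara (id 11, d 1).
Iteration 2: rows with manager_id in {9,11} -> Carol (id 10, d 2), Judy (id 12, d 2).
Iteration 3: no rows with manager_id in {10,12}; recursion stops.

2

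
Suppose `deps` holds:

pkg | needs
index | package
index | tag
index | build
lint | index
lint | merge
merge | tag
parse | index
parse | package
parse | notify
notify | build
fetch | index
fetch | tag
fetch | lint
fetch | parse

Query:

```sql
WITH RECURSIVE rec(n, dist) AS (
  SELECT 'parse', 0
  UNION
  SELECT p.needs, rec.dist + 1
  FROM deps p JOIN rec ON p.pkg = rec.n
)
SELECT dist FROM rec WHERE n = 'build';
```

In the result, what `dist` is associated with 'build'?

2

Base: (parse, dist=0).
Iteration 1: edges from {parse} -> (index, dist=1), (notify, dist=1), (package, dist=1).
Iteration 2: edges from {index,notify,package} -> (build, dist=2), (package, dist=2), (tag, dist=2). [UNION drops 1 duplicate row(s)]
Iteration 3: no outgoing edges from {build,package,tag}; recursion stops.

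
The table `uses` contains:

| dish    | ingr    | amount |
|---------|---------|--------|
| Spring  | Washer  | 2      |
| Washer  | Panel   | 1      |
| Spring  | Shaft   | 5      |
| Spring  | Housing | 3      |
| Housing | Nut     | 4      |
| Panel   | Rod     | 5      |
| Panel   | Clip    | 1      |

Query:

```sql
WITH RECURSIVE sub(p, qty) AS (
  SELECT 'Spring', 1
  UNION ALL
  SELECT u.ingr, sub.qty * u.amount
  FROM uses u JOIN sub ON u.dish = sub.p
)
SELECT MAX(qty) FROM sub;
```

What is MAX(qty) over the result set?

Base: (Spring, qty=1).
Iteration 1: components of {Spring} -> Housing = 1*3 = 3, Shaft = 1*5 = 5, Washer = 1*2 = 2.
Iteration 2: components of {Housing,Shaft,Washer} -> Nut = 3*4 = 12, Panel = 2*1 = 2.
Iteration 3: components of {Nut,Panel} -> Clip = 2*1 = 2, Rod = 2*5 = 10.
Iteration 4: no further components; recursion stops.
qty values: 1, 2, 5, 3, 2, 12, 10, 2; the maximum is 12.

12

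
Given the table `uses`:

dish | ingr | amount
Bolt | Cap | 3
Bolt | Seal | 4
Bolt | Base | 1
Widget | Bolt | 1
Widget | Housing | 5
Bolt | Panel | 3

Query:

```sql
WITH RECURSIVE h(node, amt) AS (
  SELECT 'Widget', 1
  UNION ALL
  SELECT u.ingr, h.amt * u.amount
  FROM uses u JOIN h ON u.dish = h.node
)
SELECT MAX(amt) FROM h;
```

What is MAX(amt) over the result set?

5

Base: (Widget, amt=1).
Iteration 1: components of {Widget} -> Bolt = 1*1 = 1, Housing = 1*5 = 5.
Iteration 2: components of {Bolt,Housing} -> Base = 1*1 = 1, Cap = 1*3 = 3, Panel = 1*3 = 3, Seal = 1*4 = 4.
Iteration 3: no further components; recursion stops.
amt values: 1, 1, 5, 1, 3, 3, 4; the maximum is 5.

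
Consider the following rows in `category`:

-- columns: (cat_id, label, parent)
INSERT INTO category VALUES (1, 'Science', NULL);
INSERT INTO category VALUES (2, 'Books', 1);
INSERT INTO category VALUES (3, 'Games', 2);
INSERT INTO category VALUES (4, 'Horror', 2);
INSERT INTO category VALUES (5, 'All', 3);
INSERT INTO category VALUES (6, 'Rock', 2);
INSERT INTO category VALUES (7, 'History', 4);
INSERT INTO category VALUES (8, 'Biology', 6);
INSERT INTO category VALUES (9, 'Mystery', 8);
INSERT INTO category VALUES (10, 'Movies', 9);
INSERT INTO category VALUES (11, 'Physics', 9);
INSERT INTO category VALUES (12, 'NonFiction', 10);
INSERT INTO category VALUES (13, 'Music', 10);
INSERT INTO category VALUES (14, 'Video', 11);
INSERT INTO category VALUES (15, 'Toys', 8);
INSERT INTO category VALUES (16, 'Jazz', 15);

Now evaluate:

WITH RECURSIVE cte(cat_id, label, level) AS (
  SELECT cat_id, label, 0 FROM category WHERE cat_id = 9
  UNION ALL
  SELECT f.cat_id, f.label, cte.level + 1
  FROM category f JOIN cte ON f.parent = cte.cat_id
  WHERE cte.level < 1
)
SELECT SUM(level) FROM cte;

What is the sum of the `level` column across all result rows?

Base: cat_id=9 (Mystery) at level 0.
Iteration 1: rows with parent in {9} -> Movies (id 10, level 1), Physics (id 11, level 1).
Iteration 2: level < 1 fails for all current rows; recursion stops.
SUM(level) = 0 + 1 + 1 = 2.

2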